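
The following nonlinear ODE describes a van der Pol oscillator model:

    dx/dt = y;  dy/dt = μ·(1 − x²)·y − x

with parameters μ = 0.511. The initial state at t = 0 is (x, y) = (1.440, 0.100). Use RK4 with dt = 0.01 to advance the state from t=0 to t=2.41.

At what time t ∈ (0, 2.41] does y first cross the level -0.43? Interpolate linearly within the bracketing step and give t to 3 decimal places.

t=0.000: state=(1.440, 0.100)
step 1 (dt=0.01): k1=(0.100, -1.495), k2=(0.093, -1.491), k3=(0.093, -1.491), k4=(0.085, -1.488); state += dt/6·(k1+2k2+2k3+k4)
t=0.010: state=(1.441, 0.085)
t=0.020: state=(1.442, 0.070)
t=0.030: state=(1.442, 0.055)
continuing one RK4 step at a time; state shown every 10 steps (Δt=0.1):
t=0.100: state=(1.443, -0.046)
t=0.200: state=(1.431, -0.183)
t=0.300: state=(1.406, -0.312)
t=0.390: state=(1.373, -0.422)
next step: t=0.400: state=(1.369, -0.434) — y has crossed -0.43
linear interpolation between t=0.390 (-0.42177) and t=0.400 (-0.43356) → t≈0.397

t = 0.397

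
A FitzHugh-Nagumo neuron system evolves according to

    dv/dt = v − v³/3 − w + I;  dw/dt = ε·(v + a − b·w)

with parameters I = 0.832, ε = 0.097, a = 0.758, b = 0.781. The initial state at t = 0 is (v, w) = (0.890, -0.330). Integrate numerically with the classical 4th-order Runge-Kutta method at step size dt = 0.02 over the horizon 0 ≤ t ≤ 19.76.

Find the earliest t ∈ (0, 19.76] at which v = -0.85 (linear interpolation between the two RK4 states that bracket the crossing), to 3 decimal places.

t = 16.025

t=0.000: state=(0.890, -0.330)
step 1 (dt=0.02): k1=(1.817, 0.185), k2=(1.819, 0.186), k3=(1.819, 0.186), k4=(1.820, 0.188); state += dt/6·(k1+2k2+2k3+k4)
t=0.020: state=(0.926, -0.326)
t=0.040: state=(0.963, -0.322)
t=0.060: state=(0.999, -0.319)
continuing one RK4 step at a time; state shown every 50 steps (Δt=1):
t=1.000: state=(2.002, -0.085)
t=2.000: state=(2.017, 0.182)
t=3.000: state=(1.939, 0.424)
t=4.000: state=(1.856, 0.641)
t=5.000: state=(1.772, 0.835)
t=6.000: state=(1.686, 1.006)
t=7.000: state=(1.599, 1.157)
t=8.000: state=(1.509, 1.288)
t=9.000: state=(1.414, 1.402)
t=10.000: state=(1.312, 1.498)
t=11.000: state=(1.199, 1.576)
t=12.000: state=(1.068, 1.638)
t=13.000: state=(0.903, 1.682)
t=14.000: state=(0.663, 1.704)
t=15.000: state=(0.219, 1.694)
t=16.000: state=(-0.814, 1.619)
t=16.020: state=(-0.843, 1.617)
next step: t=16.040: state=(-0.871, 1.614) — v has crossed -0.85
linear interpolation between t=16.020 (-0.84288) and t=16.040 (-0.87149) → t≈16.025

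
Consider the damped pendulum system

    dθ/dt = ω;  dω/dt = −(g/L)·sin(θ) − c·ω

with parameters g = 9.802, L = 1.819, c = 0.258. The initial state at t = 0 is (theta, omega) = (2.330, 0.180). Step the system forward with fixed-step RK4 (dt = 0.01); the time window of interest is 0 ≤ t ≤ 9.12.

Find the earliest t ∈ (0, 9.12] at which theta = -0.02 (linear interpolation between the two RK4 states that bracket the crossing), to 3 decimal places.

t = 1.120

t=0.000: state=(2.330, 0.180)
step 1 (dt=0.01): k1=(0.180, -3.955), k2=(0.160, -3.947), k3=(0.160, -3.947), k4=(0.141, -3.939); state += dt/6·(k1+2k2+2k3+k4)
t=0.010: state=(2.332, 0.141)
t=0.020: state=(2.333, 0.101)
t=0.030: state=(2.334, 0.062)
continuing one RK4 step at a time; state shown every 50 steps (Δt=0.5):
t=0.500: state=(1.925, -1.859)
t=1.000: state=(0.443, -3.817)
t=1.120: state=(-0.019, -3.833)
next step: t=1.130: state=(-0.057, -3.821) — theta has crossed -0.02
linear interpolation between t=1.120 (-0.01918) and t=1.130 (-0.05745) → t≈1.120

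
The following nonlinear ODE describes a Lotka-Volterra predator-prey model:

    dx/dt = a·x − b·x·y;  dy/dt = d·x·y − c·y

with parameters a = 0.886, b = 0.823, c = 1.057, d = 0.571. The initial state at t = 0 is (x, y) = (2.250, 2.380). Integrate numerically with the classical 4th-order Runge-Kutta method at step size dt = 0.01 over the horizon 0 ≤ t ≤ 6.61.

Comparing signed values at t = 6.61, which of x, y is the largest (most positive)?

t=0.000: state=(2.250, 2.380)
step 1 (dt=0.01): k1=(-2.414, 0.542), k2=(-2.406, 0.526), k3=(-2.406, 0.526), k4=(-2.398, 0.510); state += dt/6·(k1+2k2+2k3+k4)
t=0.010: state=(2.226, 2.385)
t=0.020: state=(2.202, 2.390)
t=0.030: state=(2.178, 2.395)
continuing one RK4 step at a time; state shown every 25 steps (Δt=0.25):
t=0.250: state=(1.708, 2.420)
t=0.500: state=(1.309, 2.301)
t=0.750: state=(1.039, 2.086)
t=1.000: state=(0.866, 1.833)
t=1.250: state=(0.761, 1.580)
t=1.500: state=(0.703, 1.346)
t=1.750: state=(0.680, 1.140)
t=2.000: state=(0.684, 0.965)
t=2.250: state=(0.711, 0.818)
t=2.500: state=(0.759, 0.697)
t=2.750: state=(0.829, 0.599)
t=3.000: state=(0.923, 0.521)
t=3.250: state=(1.041, 0.460)
t=3.500: state=(1.188, 0.414)
t=3.750: state=(1.366, 0.381)
t=4.000: state=(1.580, 0.361)
t=4.250: state=(1.832, 0.354)
t=4.500: state=(2.125, 0.360)
t=4.750: state=(2.457, 0.383)
t=5.000: state=(2.822, 0.429)
t=5.250: state=(3.201, 0.506)
t=5.500: state=(3.558, 0.630)
t=5.750: state=(3.830, 0.820)
t=6.000: state=(3.930, 1.099)
t=6.250: state=(3.771, 1.467)
t=6.500: state=(3.337, 1.876)
t=6.610: state=(3.080, 2.043)
compare at T: x=3.080, y=2.043

largest component: x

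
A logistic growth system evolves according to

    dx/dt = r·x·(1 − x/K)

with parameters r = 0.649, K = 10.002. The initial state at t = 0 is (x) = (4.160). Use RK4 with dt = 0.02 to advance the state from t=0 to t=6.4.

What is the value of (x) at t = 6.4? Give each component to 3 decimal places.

t=0.000: state=(4.160)
step 1 (dt=0.02): k1=(1.577), k2=(1.579), k3=(1.579), k4=(1.580); state += dt/6·(k1+2k2+2k3+k4)
t=0.020: state=(4.192)
t=0.040: state=(4.223)
t=0.060: state=(4.255)
continuing one RK4 step at a time; state shown every 25 steps (Δt=0.5):
t=0.500: state=(4.963)
t=1.000: state=(5.769)
t=1.500: state=(6.535)
t=2.000: state=(7.230)
t=2.500: state=(7.831)
t=3.000: state=(8.332)
t=3.500: state=(8.736)
t=4.000: state=(9.054)
t=4.500: state=(9.298)
t=5.000: state=(9.483)
t=5.500: state=(9.621)
t=6.000: state=(9.724)
t=6.400: state=(9.786)

(x) = (9.786)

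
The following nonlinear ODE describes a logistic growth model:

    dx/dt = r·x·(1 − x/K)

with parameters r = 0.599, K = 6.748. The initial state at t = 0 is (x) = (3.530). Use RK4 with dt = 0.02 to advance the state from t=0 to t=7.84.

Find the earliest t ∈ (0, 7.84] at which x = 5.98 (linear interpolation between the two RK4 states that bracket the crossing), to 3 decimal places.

t=0.000: state=(3.530)
step 1 (dt=0.02): k1=(1.008), k2=(1.008), k3=(1.008), k4=(1.008); state += dt/6·(k1+2k2+2k3+k4)
t=0.020: state=(3.550)
t=0.040: state=(3.570)
t=0.060: state=(3.590)
continuing one RK4 step at a time; state shown every 25 steps (Δt=0.5):
t=0.500: state=(4.027)
t=1.000: state=(4.496)
t=1.500: state=(4.921)
t=2.000: state=(5.292)
t=2.500: state=(5.605)
t=3.000: state=(5.862)
t=3.260: state=(5.975)
next step: t=3.280: state=(5.983) — x has crossed 5.98
linear interpolation between t=3.260 (5.97515) and t=3.280 (5.98331) → t≈3.272

t = 3.272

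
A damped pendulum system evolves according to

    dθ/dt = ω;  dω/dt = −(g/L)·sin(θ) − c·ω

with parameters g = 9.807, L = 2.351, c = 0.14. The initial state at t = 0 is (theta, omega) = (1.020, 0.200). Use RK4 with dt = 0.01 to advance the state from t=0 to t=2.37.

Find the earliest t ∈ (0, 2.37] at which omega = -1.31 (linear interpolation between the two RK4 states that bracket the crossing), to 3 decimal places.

t = 0.460

t=0.000: state=(1.020, 0.200)
step 1 (dt=0.01): k1=(0.200, -3.582), k2=(0.182, -3.582), k3=(0.182, -3.582), k4=(0.164, -3.581); state += dt/6·(k1+2k2+2k3+k4)
t=0.010: state=(1.022, 0.164)
t=0.020: state=(1.023, 0.128)
t=0.030: state=(1.024, 0.093)
continuing one RK4 step at a time; state shown every 10 steps (Δt=0.1):
t=0.100: state=(1.022, -0.157)
t=0.200: state=(0.989, -0.505)
t=0.300: state=(0.922, -0.837)
t=0.400: state=(0.822, -1.143)
t=0.460: state=(0.749, -1.310)
next step: t=0.470: state=(0.736, -1.336) — omega has crossed -1.31
linear interpolation between t=0.460 (-1.30953) and t=0.470 (-1.33587) → t≈0.460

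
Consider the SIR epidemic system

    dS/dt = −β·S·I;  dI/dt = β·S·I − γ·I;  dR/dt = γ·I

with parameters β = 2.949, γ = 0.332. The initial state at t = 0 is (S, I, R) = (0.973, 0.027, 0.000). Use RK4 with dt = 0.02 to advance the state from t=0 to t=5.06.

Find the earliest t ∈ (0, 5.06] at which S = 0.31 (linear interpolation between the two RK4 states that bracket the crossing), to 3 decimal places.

t = 1.668

t=0.000: state=(0.973, 0.027, 0.000)
step 1 (dt=0.02): k1=(-0.077, 0.069, 0.009), k2=(-0.079, 0.070, 0.009), k3=(-0.079, 0.070, 0.009), k4=(-0.081, 0.072, 0.009); state += dt/6·(k1+2k2+2k3+k4)
t=0.020: state=(0.971, 0.028, 0.000)
t=0.040: state=(0.970, 0.030, 0.000)
t=0.060: state=(0.968, 0.031, 0.001)
continuing one RK4 step at a time; state shown every 10 steps (Δt=0.2):
t=0.200: state=(0.953, 0.045, 0.002)
t=0.400: state=(0.921, 0.073, 0.006)
t=0.600: state=(0.872, 0.115, 0.012)
t=0.800: state=(0.801, 0.177, 0.022)
t=1.000: state=(0.705, 0.259, 0.036)
t=1.200: state=(0.589, 0.355, 0.057)
t=1.400: state=(0.464, 0.453, 0.083)
t=1.600: state=(0.346, 0.538, 0.116)
t=1.660: state=(0.314, 0.559, 0.127)
next step: t=1.680: state=(0.304, 0.565, 0.131) — S has crossed 0.31
linear interpolation between t=1.660 (0.31397) and t=1.680 (0.30373) → t≈1.668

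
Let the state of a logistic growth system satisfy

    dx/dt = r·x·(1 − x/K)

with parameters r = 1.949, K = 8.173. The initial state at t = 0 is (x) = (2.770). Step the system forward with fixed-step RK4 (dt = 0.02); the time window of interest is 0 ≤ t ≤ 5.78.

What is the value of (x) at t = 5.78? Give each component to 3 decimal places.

(x) = (8.173)

t=0.000: state=(2.770)
step 1 (dt=0.02): k1=(3.569), k2=(3.591), k3=(3.591), k4=(3.613); state += dt/6·(k1+2k2+2k3+k4)
t=0.020: state=(2.842)
t=0.040: state=(2.915)
t=0.060: state=(2.988)
continuing one RK4 step at a time; state shown every 10 steps (Δt=0.2):
t=0.200: state=(3.521)
t=0.400: state=(4.314)
t=0.600: state=(5.090)
t=0.800: state=(5.796)
t=1.000: state=(6.396)
t=1.200: state=(6.879)
t=1.400: state=(7.249)
t=1.600: state=(7.524)
t=1.800: state=(7.722)
t=2.000: state=(7.862)
t=2.200: state=(7.960)
t=2.400: state=(8.027)
t=2.600: state=(8.074)
t=2.800: state=(8.106)
t=3.000: state=(8.127)
t=3.200: state=(8.142)
t=3.400: state=(8.152)
t=3.600: state=(8.159)
t=3.800: state=(8.163)
t=4.000: state=(8.166)
t=4.200: state=(8.169)
t=4.400: state=(8.170)
t=4.600: state=(8.171)
t=4.800: state=(8.172)
t=5.000: state=(8.172)
t=5.200: state=(8.172)
t=5.400: state=(8.173)
t=5.600: state=(8.173)
t=5.780: state=(8.173)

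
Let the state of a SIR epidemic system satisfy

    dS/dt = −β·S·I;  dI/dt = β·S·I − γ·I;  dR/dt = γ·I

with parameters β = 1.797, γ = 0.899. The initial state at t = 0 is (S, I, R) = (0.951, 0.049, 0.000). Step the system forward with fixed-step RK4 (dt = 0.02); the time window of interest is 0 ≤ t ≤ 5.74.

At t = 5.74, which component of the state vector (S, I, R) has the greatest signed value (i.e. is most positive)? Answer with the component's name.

t=0.000: state=(0.951, 0.049, 0.000)
step 1 (dt=0.02): k1=(-0.084, 0.040, 0.044), k2=(-0.084, 0.040, 0.044), k3=(-0.084, 0.040, 0.044), k4=(-0.085, 0.040, 0.045); state += dt/6·(k1+2k2+2k3+k4)
t=0.020: state=(0.949, 0.050, 0.001)
t=0.040: state=(0.948, 0.051, 0.002)
t=0.060: state=(0.946, 0.051, 0.003)
continuing one RK4 step at a time; state shown every 10 steps (Δt=0.2):
t=0.200: state=(0.933, 0.057, 0.010)
t=0.400: state=(0.912, 0.067, 0.021)
t=0.600: state=(0.889, 0.077, 0.034)
t=0.800: state=(0.863, 0.088, 0.049)
t=1.000: state=(0.834, 0.100, 0.065)
t=1.200: state=(0.803, 0.112, 0.085)
t=1.400: state=(0.770, 0.125, 0.106)
t=1.600: state=(0.734, 0.136, 0.129)
t=1.800: state=(0.698, 0.147, 0.155)
t=2.000: state=(0.661, 0.157, 0.182)
t=2.200: state=(0.623, 0.165, 0.211)
t=2.400: state=(0.587, 0.172, 0.242)
t=2.600: state=(0.551, 0.176, 0.273)
t=2.800: state=(0.517, 0.178, 0.305)
t=3.000: state=(0.485, 0.178, 0.337)
t=3.200: state=(0.455, 0.176, 0.369)
t=3.400: state=(0.427, 0.172, 0.400)
t=3.600: state=(0.402, 0.167, 0.431)
t=3.800: state=(0.379, 0.161, 0.460)
t=4.000: state=(0.358, 0.153, 0.488)
t=4.200: state=(0.340, 0.145, 0.515)
t=4.400: state=(0.323, 0.137, 0.541)
t=4.600: state=(0.308, 0.128, 0.564)
t=4.800: state=(0.294, 0.119, 0.587)
t=5.000: state=(0.283, 0.110, 0.607)
t=5.200: state=(0.272, 0.102, 0.626)
t=5.400: state=(0.263, 0.094, 0.644)
t=5.600: state=(0.254, 0.086, 0.660)
t=5.740: state=(0.249, 0.081, 0.670)
compare at T: S=0.249, I=0.081, R=0.670

largest component: R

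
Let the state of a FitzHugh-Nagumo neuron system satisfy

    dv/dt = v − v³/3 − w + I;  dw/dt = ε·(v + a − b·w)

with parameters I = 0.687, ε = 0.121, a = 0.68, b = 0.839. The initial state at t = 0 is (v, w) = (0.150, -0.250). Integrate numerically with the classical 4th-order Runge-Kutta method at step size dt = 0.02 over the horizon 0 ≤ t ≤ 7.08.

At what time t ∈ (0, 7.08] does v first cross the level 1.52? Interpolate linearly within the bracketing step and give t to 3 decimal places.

t = 1.018

t=0.000: state=(0.150, -0.250)
step 1 (dt=0.02): k1=(1.086, 0.126), k2=(1.095, 0.127), k3=(1.095, 0.127), k4=(1.105, 0.128); state += dt/6·(k1+2k2+2k3+k4)
t=0.020: state=(0.172, -0.247)
t=0.040: state=(0.194, -0.245)
t=0.060: state=(0.217, -0.242)
continuing one RK4 step at a time; state shown every 25 steps (Δt=0.5):
t=0.500: state=(0.805, -0.170)
t=1.000: state=(1.500, -0.053)
next step: t=1.020: state=(1.522, -0.047) — v has crossed 1.52
linear interpolation between t=1.000 (1.50040) and t=1.020 (1.52235) → t≈1.018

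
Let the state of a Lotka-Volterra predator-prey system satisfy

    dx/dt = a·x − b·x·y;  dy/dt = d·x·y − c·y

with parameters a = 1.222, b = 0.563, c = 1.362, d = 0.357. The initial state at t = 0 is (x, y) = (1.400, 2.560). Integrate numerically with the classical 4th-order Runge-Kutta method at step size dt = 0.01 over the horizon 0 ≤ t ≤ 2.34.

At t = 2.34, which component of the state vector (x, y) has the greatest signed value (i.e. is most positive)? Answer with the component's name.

t=0.000: state=(1.400, 2.560)
step 1 (dt=0.01): k1=(-0.307, -2.207), k2=(-0.298, -2.199), k3=(-0.298, -2.199), k4=(-0.289, -2.191); state += dt/6·(k1+2k2+2k3+k4)
t=0.010: state=(1.397, 2.538)
t=0.020: state=(1.394, 2.516)
t=0.030: state=(1.392, 2.495)
continuing one RK4 step at a time; state shown every 10 steps (Δt=0.1):
t=0.100: state=(1.378, 2.347)
t=0.200: state=(1.372, 2.152)
t=0.300: state=(1.380, 1.972)
t=0.400: state=(1.403, 1.809)
t=0.500: state=(1.437, 1.660)
t=0.600: state=(1.485, 1.526)
t=0.700: state=(1.545, 1.406)
t=0.800: state=(1.618, 1.298)
t=0.900: state=(1.704, 1.202)
t=1.000: state=(1.804, 1.117)
t=1.100: state=(1.919, 1.041)
t=1.200: state=(2.049, 0.976)
t=1.300: state=(2.195, 0.918)
t=1.400: state=(2.358, 0.869)
t=1.500: state=(2.541, 0.828)
t=1.600: state=(2.743, 0.794)
t=1.700: state=(2.966, 0.767)
t=1.800: state=(3.212, 0.747)
t=1.900: state=(3.481, 0.735)
t=2.000: state=(3.775, 0.730)
t=2.100: state=(4.094, 0.733)
t=2.200: state=(4.438, 0.745)
t=2.300: state=(4.806, 0.766)
t=2.340: state=(4.960, 0.778)
compare at T: x=4.960, y=0.778

largest component: x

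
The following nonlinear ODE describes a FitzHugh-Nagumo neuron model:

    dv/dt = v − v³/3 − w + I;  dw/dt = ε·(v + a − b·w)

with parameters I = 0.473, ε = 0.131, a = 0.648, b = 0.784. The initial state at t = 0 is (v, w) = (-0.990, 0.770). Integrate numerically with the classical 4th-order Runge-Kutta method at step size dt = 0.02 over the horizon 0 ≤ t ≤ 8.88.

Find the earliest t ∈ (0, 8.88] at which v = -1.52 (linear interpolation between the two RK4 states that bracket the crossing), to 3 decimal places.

t = 0.663

t=0.000: state=(-0.990, 0.770)
step 1 (dt=0.02): k1=(-0.964, -0.124), k2=(-0.962, -0.125), k3=(-0.962, -0.125), k4=(-0.961, -0.126); state += dt/6·(k1+2k2+2k3+k4)
t=0.020: state=(-1.009, 0.767)
t=0.040: state=(-1.028, 0.765)
t=0.060: state=(-1.048, 0.762)
continuing one RK4 step at a time; state shown every 25 steps (Δt=0.5):
t=0.500: state=(-1.420, 0.695)
t=0.660: state=(-1.518, 0.667)
next step: t=0.680: state=(-1.529, 0.663) — v has crossed -1.52
linear interpolation between t=0.660 (-1.51823) and t=0.680 (-1.52896) → t≈0.663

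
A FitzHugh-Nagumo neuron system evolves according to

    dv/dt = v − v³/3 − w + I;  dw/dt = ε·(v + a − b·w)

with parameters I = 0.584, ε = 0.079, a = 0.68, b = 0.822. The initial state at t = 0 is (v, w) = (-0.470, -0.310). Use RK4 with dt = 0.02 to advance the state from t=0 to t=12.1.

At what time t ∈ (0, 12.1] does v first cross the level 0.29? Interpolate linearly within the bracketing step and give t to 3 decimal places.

t=0.000: state=(-0.470, -0.310)
step 1 (dt=0.02): k1=(0.459, 0.037), k2=(0.462, 0.037), k3=(0.462, 0.037), k4=(0.465, 0.037); state += dt/6·(k1+2k2+2k3+k4)
t=0.020: state=(-0.461, -0.309)
t=0.040: state=(-0.451, -0.309)
t=0.060: state=(-0.442, -0.308)
continuing one RK4 step at a time; state shown every 25 steps (Δt=0.5):
t=0.500: state=(-0.191, -0.287)
t=1.000: state=(0.241, -0.251)
t=1.040: state=(0.284, -0.247)
next step: t=1.060: state=(0.307, -0.245) — v has crossed 0.29
linear interpolation between t=1.040 (0.28449) and t=1.060 (0.30683) → t≈1.045

t = 1.045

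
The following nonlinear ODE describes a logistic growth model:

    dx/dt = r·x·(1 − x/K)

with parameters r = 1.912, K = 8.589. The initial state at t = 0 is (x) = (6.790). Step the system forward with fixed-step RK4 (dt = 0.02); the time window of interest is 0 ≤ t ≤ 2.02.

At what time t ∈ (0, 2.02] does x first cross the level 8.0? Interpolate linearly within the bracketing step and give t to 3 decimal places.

t = 0.670

t=0.000: state=(6.790)
step 1 (dt=0.02): k1=(2.719), k2=(2.689), k3=(2.689), k4=(2.659); state += dt/6·(k1+2k2+2k3+k4)
t=0.020: state=(6.844)
t=0.040: state=(6.896)
t=0.060: state=(6.948)
continuing one RK4 step at a time; state shown every 5 steps (Δt=0.1):
t=0.100: state=(7.047)
t=0.200: state=(7.274)
t=0.300: state=(7.473)
t=0.400: state=(7.646)
t=0.500: state=(7.795)
t=0.600: state=(7.922)
t=0.660: state=(7.990)
next step: t=0.680: state=(8.011) — x has crossed 8.0
linear interpolation between t=0.660 (7.98970) and t=0.680 (8.01067) → t≈0.670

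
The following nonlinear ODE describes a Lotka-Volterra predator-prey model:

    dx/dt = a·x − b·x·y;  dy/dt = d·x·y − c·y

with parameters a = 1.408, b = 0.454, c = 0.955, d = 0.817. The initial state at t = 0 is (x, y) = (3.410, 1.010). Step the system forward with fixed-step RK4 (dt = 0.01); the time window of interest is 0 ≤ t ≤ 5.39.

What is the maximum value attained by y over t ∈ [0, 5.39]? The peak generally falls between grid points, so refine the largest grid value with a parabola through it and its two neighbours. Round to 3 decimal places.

max y = 9.856

t=0.000: state=(3.410, 1.010)
step 1 (dt=0.01): k1=(3.238, 1.849), k2=(3.239, 1.880), k3=(3.238, 1.880), k4=(3.239, 1.911); state += dt/6·(k1+2k2+2k3+k4)
t=0.010: state=(3.442, 1.029)
t=0.020: state=(3.475, 1.048)
t=0.030: state=(3.507, 1.068)
continuing one RK4 step at a time; state shown every 20 steps (Δt=0.2):
t=0.200: state=(4.037, 1.535)
t=0.400: state=(4.466, 2.552)
t=0.600: state=(4.351, 4.376)
t=0.800: state=(3.463, 6.911)
t=1.000: state=(2.204, 9.070)
t=1.200: state=(1.223, 9.853)
t=1.400: state=(0.670, 9.455)
t=1.600: state=(0.392, 8.497)
t=1.800: state=(0.253, 7.390)
t=2.000: state=(0.180, 6.321)
t=2.200: state=(0.140, 5.359)
t=2.400: state=(0.119, 4.521)
t=2.600: state=(0.108, 3.804)
t=2.800: state=(0.104, 3.198)
t=3.000: state=(0.106, 2.687)
t=3.200: state=(0.112, 2.260)
t=3.400: state=(0.123, 1.903)
t=3.600: state=(0.139, 1.606)
t=3.800: state=(0.161, 1.360)
t=4.000: state=(0.191, 1.156)
t=4.200: state=(0.229, 0.988)
t=4.400: state=(0.280, 0.851)
t=4.600: state=(0.345, 0.740)
t=4.800: state=(0.429, 0.651)
t=5.000: state=(0.538, 0.581)
t=5.200: state=(0.678, 0.530)
t=5.390: state=(0.847, 0.498)
largest grid value and its neighbours: y(1.200)=9.85289, y(1.210)=9.85577, y(1.220)=9.85572
parabola through these three points peaks at t≈1.215 with y≈9.85611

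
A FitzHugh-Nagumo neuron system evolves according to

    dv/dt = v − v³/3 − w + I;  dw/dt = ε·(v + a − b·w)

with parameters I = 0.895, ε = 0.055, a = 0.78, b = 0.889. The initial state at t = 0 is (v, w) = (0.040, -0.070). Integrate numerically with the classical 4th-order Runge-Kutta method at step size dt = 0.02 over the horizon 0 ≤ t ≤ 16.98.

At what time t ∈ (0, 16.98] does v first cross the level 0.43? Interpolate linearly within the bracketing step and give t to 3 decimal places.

t = 0.332

t=0.000: state=(0.040, -0.070)
step 1 (dt=0.02): k1=(1.005, 0.049), k2=(1.015, 0.049), k3=(1.015, 0.049), k4=(1.024, 0.050); state += dt/6·(k1+2k2+2k3+k4)
t=0.020: state=(0.060, -0.069)
t=0.040: state=(0.081, -0.068)
t=0.060: state=(0.102, -0.067)
t=0.320: state=(0.414, -0.051)
next step: t=0.340: state=(0.441, -0.050) — v has crossed 0.43
linear interpolation between t=0.320 (0.41383) and t=0.340 (0.44077) → t≈0.332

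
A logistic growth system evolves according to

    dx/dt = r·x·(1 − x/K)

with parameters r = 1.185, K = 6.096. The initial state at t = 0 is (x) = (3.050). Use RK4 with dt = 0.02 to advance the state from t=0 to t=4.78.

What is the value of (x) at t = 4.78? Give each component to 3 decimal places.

t=0.000: state=(3.050)
step 1 (dt=0.02): k1=(1.806), k2=(1.806), k3=(1.806), k4=(1.806); state += dt/6·(k1+2k2+2k3+k4)
t=0.020: state=(3.086)
t=0.040: state=(3.122)
t=0.060: state=(3.158)
continuing one RK4 step at a time; state shown every 10 steps (Δt=0.2):
t=0.200: state=(3.409)
t=0.400: state=(3.759)
t=0.600: state=(4.090)
t=0.800: state=(4.395)
t=1.000: state=(4.670)
t=1.200: state=(4.913)
t=1.400: state=(5.122)
t=1.600: state=(5.301)
t=1.800: state=(5.451)
t=2.000: state=(5.575)
t=2.200: state=(5.678)
t=2.400: state=(5.761)
t=2.600: state=(5.829)
t=2.800: state=(5.883)
t=3.000: state=(5.927)
t=3.200: state=(5.962)
t=3.400: state=(5.990)
t=3.600: state=(6.012)
t=3.800: state=(6.029)
t=4.000: state=(6.043)
t=4.200: state=(6.054)
t=4.400: state=(6.063)
t=4.600: state=(6.070)
t=4.780: state=(6.075)

(x) = (6.075)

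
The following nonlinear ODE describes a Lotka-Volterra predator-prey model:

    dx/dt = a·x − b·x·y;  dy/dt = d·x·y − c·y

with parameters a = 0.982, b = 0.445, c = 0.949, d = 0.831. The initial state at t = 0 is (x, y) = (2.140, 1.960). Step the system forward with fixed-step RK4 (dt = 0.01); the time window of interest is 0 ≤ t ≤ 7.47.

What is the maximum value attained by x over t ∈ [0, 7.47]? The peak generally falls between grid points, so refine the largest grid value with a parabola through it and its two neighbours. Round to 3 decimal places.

max x = 2.157

t=0.000: state=(2.140, 1.960)
step 1 (dt=0.01): k1=(0.235, 1.626), k2=(0.227, 1.634), k3=(0.227, 1.634), k4=(0.220, 1.643); state += dt/6·(k1+2k2+2k3+k4)
t=0.010: state=(2.142, 1.976)
t=0.020: state=(2.144, 1.993)
t=0.030: state=(2.146, 2.010)
continuing one RK4 step at a time; state shown every 25 steps (Δt=0.25):
t=0.250: state=(2.146, 2.418)
t=0.500: state=(2.036, 2.951)
t=0.750: state=(1.819, 3.479)
t=1.000: state=(1.541, 3.893)
t=1.250: state=(1.260, 4.105)
t=1.500: state=(1.018, 4.099)
t=1.750: state=(0.832, 3.915)
t=2.000: state=(0.699, 3.617)
t=2.250: state=(0.609, 3.266)
t=2.500: state=(0.553, 2.906)
t=2.750: state=(0.521, 2.561)
t=3.000: state=(0.510, 2.248)
t=3.250: state=(0.516, 1.972)
t=3.500: state=(0.537, 1.735)
t=3.750: state=(0.572, 1.535)
t=4.000: state=(0.622, 1.370)
t=4.250: state=(0.688, 1.238)
t=4.500: state=(0.771, 1.136)
t=4.750: state=(0.872, 1.063)
t=5.000: state=(0.994, 1.017)
t=5.250: state=(1.135, 1.001)
t=5.500: state=(1.298, 1.016)
t=5.750: state=(1.478, 1.069)
t=6.000: state=(1.669, 1.169)
t=6.250: state=(1.858, 1.330)
t=6.500: state=(2.022, 1.571)
t=6.750: state=(2.132, 1.910)
t=7.000: state=(2.152, 2.356)
t=7.250: state=(2.056, 2.883)
t=7.470: state=(1.880, 3.356)
largest grid value and its neighbours: x(0.130)=2.15694, x(0.140)=2.15705, x(0.150)=2.15699
parabola through these three points peaks at t≈0.141 with x≈2.15705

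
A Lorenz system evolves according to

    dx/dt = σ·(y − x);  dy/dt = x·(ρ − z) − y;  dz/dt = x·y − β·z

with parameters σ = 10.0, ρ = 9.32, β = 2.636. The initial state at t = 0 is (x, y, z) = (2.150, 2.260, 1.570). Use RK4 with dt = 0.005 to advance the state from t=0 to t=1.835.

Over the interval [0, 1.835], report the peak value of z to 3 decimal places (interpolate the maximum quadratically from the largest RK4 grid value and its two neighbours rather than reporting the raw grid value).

max z = 12.492

t=0.000: state=(2.150, 2.260, 1.570)
step 1 (dt=0.005): k1=(1.100, 14.402, 0.720), k2=(1.433, 14.384, 0.799), k3=(1.424, 14.390, 0.801), k4=(1.748, 14.377, 0.881); state += dt/6·(k1+2k2+2k3+k4)
t=0.005: state=(2.157, 2.332, 1.574)
t=0.010: state=(2.167, 2.404, 1.579)
t=0.015: state=(2.181, 2.476, 1.584)
continuing one RK4 step at a time; state shown every 20 steps (Δt=0.1):
t=0.100: state=(2.766, 3.782, 1.852)
t=0.200: state=(4.086, 5.681, 2.861)
t=0.300: state=(5.845, 7.662, 5.181)
t=0.400: state=(7.371, 8.381, 8.836)
t=0.500: state=(7.495, 6.679, 11.908)
t=0.600: state=(5.998, 4.077, 12.340)
t=0.700: state=(4.147, 2.535, 10.892)
t=0.800: state=(2.917, 2.069, 9.046)
t=0.900: state=(2.390, 2.144, 7.423)
t=1.000: state=(2.356, 2.510, 6.179)
t=1.100: state=(2.667, 3.125, 5.364)
t=1.200: state=(3.264, 3.996, 5.049)
t=1.300: state=(4.116, 5.073, 5.361)
t=1.400: state=(5.117, 6.114, 6.423)
t=1.500: state=(5.977, 6.622, 8.109)
t=1.600: state=(6.273, 6.183, 9.753)
t=1.700: state=(5.821, 5.067, 10.510)
t=1.800: state=(4.938, 4.015, 10.201)
t=1.835: state=(4.623, 3.754, 9.921)
largest grid value and its neighbours: z(0.560)=12.48972, z(0.565)=12.49183, z(0.570)=12.48752
parabola through these three points peaks at t≈0.564 with z≈12.49192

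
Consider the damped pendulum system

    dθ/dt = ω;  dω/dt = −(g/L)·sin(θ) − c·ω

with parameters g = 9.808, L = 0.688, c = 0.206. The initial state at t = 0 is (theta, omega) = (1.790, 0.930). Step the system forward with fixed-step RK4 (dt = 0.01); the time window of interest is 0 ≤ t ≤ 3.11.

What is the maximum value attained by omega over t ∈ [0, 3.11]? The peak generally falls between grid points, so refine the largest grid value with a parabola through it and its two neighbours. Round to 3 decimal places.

max omega = 5.187

t=0.000: state=(1.790, 0.930)
step 1 (dt=0.01): k1=(0.930, -14.106), k2=(0.859, -14.077), k3=(0.860, -14.078), k4=(0.789, -14.050); state += dt/6·(k1+2k2+2k3+k4)
t=0.010: state=(1.799, 0.789)
t=0.020: state=(1.806, 0.649)
t=0.030: state=(1.812, 0.509)
continuing one RK4 step at a time; state shown every 20 steps (Δt=0.2):
t=0.200: state=(1.699, -1.832)
t=0.400: state=(1.061, -4.474)
t=0.600: state=(0.003, -5.683)
t=0.800: state=(-1.014, -4.087)
t=1.000: state=(-1.552, -1.240)
t=1.200: state=(-1.513, 1.602)
t=1.400: state=(-0.927, 4.159)
t=1.600: state=(0.048, 5.166)
t=1.800: state=(0.959, 3.586)
t=2.000: state=(1.406, 0.831)
t=2.200: state=(1.291, -1.951)
t=2.400: state=(0.659, -4.198)
t=2.600: state=(-0.261, -4.570)
t=2.800: state=(-1.013, -2.688)
t=3.000: state=(-1.284, 0.010)
t=3.110: state=(-1.201, 1.484)
largest grid value and its neighbours: omega(1.570)=5.18556, omega(1.580)=5.18652, omega(1.590)=5.18011
parabola through these three points peaks at t≈1.576 with omega≈5.18702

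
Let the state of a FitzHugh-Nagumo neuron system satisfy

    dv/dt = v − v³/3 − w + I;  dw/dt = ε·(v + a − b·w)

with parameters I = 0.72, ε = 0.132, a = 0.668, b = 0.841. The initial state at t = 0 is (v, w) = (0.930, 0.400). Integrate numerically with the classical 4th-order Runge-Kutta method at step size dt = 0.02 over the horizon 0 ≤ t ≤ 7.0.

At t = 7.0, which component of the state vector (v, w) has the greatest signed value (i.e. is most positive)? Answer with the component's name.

t=0.000: state=(0.930, 0.400)
step 1 (dt=0.02): k1=(0.982, 0.167), k2=(0.981, 0.168), k3=(0.981, 0.168), k4=(0.981, 0.169); state += dt/6·(k1+2k2+2k3+k4)
t=0.020: state=(0.950, 0.403)
t=0.040: state=(0.969, 0.407)
t=0.060: state=(0.989, 0.410)
continuing one RK4 step at a time; state shown every 25 steps (Δt=0.5):
t=0.500: state=(1.376, 0.496)
t=1.000: state=(1.630, 0.610)
t=1.500: state=(1.706, 0.728)
t=2.000: state=(1.699, 0.841)
t=2.500: state=(1.660, 0.946)
t=3.000: state=(1.611, 1.043)
t=3.500: state=(1.556, 1.131)
t=4.000: state=(1.499, 1.211)
t=4.500: state=(1.441, 1.283)
t=5.000: state=(1.380, 1.347)
t=5.500: state=(1.317, 1.404)
t=6.000: state=(1.251, 1.453)
t=6.500: state=(1.182, 1.496)
t=7.000: state=(1.106, 1.532)
compare at T: v=1.106, w=1.532

largest component: w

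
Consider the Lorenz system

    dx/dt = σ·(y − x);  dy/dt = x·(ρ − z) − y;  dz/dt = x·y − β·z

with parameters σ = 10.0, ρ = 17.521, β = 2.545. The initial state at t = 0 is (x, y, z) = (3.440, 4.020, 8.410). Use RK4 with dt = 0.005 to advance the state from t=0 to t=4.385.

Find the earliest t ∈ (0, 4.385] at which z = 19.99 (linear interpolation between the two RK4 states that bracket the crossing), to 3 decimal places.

t=0.000: state=(3.440, 4.020, 8.410)
step 1 (dt=0.005): k1=(5.800, 27.322, -7.575), k2=(6.338, 27.451, -7.232), k3=(6.328, 27.460, -7.228), k4=(6.857, 27.598, -6.879); state += dt/6·(k1+2k2+2k3+k4)
t=0.005: state=(3.472, 4.157, 8.374)
t=0.010: state=(3.509, 4.296, 8.341)
t=0.015: state=(3.550, 4.436, 8.312)
continuing one RK4 step at a time; state shown every 40 steps (Δt=0.2):
t=0.200: state=(7.771, 10.995, 11.856)
t=0.310: state=(10.523, 11.440, 19.707)
next step: t=0.315: state=(10.563, 11.258, 20.052) — z has crossed 19.99
linear interpolation between t=0.310 (19.70693) and t=0.315 (20.05233) → t≈0.314

t = 0.314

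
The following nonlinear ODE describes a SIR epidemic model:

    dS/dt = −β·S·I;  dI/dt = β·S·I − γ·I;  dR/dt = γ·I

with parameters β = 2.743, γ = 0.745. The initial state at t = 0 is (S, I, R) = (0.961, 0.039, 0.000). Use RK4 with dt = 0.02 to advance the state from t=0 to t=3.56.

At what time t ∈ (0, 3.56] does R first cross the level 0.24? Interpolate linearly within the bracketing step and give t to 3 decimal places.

t=0.000: state=(0.961, 0.039, 0.000)
step 1 (dt=0.02): k1=(-0.103, 0.074, 0.029), k2=(-0.105, 0.075, 0.030), k3=(-0.105, 0.075, 0.030), k4=(-0.107, 0.076, 0.030); state += dt/6·(k1+2k2+2k3+k4)
t=0.020: state=(0.959, 0.041, 0.001)
t=0.040: state=(0.957, 0.042, 0.001)
t=0.060: state=(0.954, 0.044, 0.002)
continuing one RK4 step at a time; state shown every 10 steps (Δt=0.2):
t=0.200: state=(0.936, 0.057, 0.007)
t=0.400: state=(0.902, 0.081, 0.017)
t=0.600: state=(0.856, 0.113, 0.031)
t=0.800: state=(0.796, 0.153, 0.051)
t=1.000: state=(0.723, 0.200, 0.077)
t=1.200: state=(0.639, 0.250, 0.111)
t=1.400: state=(0.549, 0.299, 0.152)
t=1.600: state=(0.461, 0.340, 0.200)
t=1.740: state=(0.403, 0.361, 0.236)
next step: t=1.760: state=(0.395, 0.364, 0.242) — R has crossed 0.24
linear interpolation between t=1.740 (0.23616) and t=1.760 (0.24156) → t≈1.754

t = 1.754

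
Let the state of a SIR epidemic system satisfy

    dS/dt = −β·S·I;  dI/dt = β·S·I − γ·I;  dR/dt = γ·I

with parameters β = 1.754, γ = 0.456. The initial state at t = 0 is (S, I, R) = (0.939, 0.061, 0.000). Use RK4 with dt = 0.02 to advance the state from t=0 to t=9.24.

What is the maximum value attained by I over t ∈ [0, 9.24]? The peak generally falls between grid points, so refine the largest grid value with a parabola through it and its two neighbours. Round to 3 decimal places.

max I = 0.406

t=0.000: state=(0.939, 0.061, 0.000)
step 1 (dt=0.02): k1=(-0.100, 0.073, 0.028), k2=(-0.102, 0.073, 0.028), k3=(-0.102, 0.073, 0.028), k4=(-0.103, 0.074, 0.028); state += dt/6·(k1+2k2+2k3+k4)
t=0.020: state=(0.937, 0.062, 0.001)
t=0.040: state=(0.935, 0.064, 0.001)
t=0.060: state=(0.933, 0.065, 0.002)
continuing one RK4 step at a time; state shown every 25 steps (Δt=0.5):
t=0.500: state=(0.873, 0.108, 0.019)
t=1.000: state=(0.772, 0.177, 0.051)
t=1.500: state=(0.637, 0.262, 0.101)
t=2.000: state=(0.488, 0.342, 0.170)
t=2.500: state=(0.353, 0.393, 0.254)
t=3.000: state=(0.248, 0.406, 0.346)
t=3.500: state=(0.175, 0.388, 0.437)
t=4.000: state=(0.126, 0.352, 0.522)
t=4.500: state=(0.094, 0.308, 0.597)
t=5.000: state=(0.073, 0.264, 0.662)
t=5.500: state=(0.059, 0.223, 0.718)
t=6.000: state=(0.050, 0.186, 0.764)
t=6.500: state=(0.043, 0.154, 0.803)
t=7.000: state=(0.038, 0.127, 0.835)
t=7.500: state=(0.034, 0.105, 0.861)
t=8.000: state=(0.031, 0.086, 0.883)
t=8.500: state=(0.029, 0.070, 0.901)
t=9.000: state=(0.028, 0.057, 0.915)
t=9.240: state=(0.027, 0.052, 0.921)
largest grid value and its neighbours: I(2.920)=0.40614, I(2.940)=0.40615, I(2.960)=0.40611
parabola through these three points peaks at t≈2.934 with I≈0.40615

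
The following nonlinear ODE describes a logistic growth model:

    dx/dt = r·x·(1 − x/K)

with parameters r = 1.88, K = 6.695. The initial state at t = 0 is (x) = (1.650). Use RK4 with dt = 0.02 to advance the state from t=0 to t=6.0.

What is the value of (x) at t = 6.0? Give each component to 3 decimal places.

(x) = (6.695)

t=0.000: state=(1.650)
step 1 (dt=0.02): k1=(2.338), k2=(2.360), k3=(2.360), k4=(2.382); state += dt/6·(k1+2k2+2k3+k4)
t=0.020: state=(1.697)
t=0.040: state=(1.745)
t=0.060: state=(1.794)
continuing one RK4 step at a time; state shown every 10 steps (Δt=0.2):
t=0.200: state=(2.160)
t=0.400: state=(2.742)
t=0.600: state=(3.365)
t=0.800: state=(3.986)
t=1.000: state=(4.565)
t=1.200: state=(5.071)
t=1.400: state=(5.488)
t=1.600: state=(5.817)
t=1.800: state=(6.066)
t=2.000: state=(6.250)
t=2.200: state=(6.383)
t=2.400: state=(6.478)
t=2.600: state=(6.544)
t=2.800: state=(6.591)
t=3.000: state=(6.623)
t=3.200: state=(6.645)
t=3.400: state=(6.661)
t=3.600: state=(6.672)
t=3.800: state=(6.679)
t=4.000: state=(6.684)
t=4.200: state=(6.687)
t=4.400: state=(6.690)
t=4.600: state=(6.691)
t=4.800: state=(6.693)
t=5.000: state=(6.693)
t=5.200: state=(6.694)
t=5.400: state=(6.694)
t=5.600: state=(6.694)
t=5.800: state=(6.695)
t=6.000: state=(6.695)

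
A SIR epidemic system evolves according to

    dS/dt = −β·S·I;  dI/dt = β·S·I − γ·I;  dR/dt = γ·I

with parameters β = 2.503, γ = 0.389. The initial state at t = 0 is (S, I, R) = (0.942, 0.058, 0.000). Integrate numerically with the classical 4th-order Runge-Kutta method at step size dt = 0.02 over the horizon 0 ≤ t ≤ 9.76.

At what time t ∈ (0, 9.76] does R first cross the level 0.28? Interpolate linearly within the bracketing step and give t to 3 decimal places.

t = 2.180

t=0.000: state=(0.942, 0.058, 0.000)
step 1 (dt=0.02): k1=(-0.137, 0.114, 0.023), k2=(-0.139, 0.116, 0.023), k3=(-0.139, 0.116, 0.023), k4=(-0.142, 0.118, 0.023); state += dt/6·(k1+2k2+2k3+k4)
t=0.020: state=(0.939, 0.060, 0.000)
t=0.040: state=(0.936, 0.063, 0.001)
t=0.060: state=(0.933, 0.065, 0.001)
continuing one RK4 step at a time; state shown every 25 steps (Δt=0.5):
t=0.500: state=(0.835, 0.146, 0.019)
t=1.000: state=(0.633, 0.305, 0.062)
t=1.500: state=(0.387, 0.475, 0.138)
t=2.000: state=(0.200, 0.559, 0.241)
t=2.180: state=(0.155, 0.565, 0.280)
next step: t=2.200: state=(0.151, 0.564, 0.284) — R has crossed 0.28
linear interpolation between t=2.180 (0.27999) and t=2.200 (0.28438) → t≈2.180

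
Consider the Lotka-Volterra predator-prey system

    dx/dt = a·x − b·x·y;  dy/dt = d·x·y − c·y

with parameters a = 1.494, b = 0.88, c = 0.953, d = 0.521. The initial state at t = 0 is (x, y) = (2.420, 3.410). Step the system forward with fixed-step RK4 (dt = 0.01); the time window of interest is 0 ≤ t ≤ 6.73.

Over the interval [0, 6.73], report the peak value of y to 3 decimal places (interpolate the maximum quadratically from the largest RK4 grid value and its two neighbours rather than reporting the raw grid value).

max y = 3.502

t=0.000: state=(2.420, 3.410)
step 1 (dt=0.01): k1=(-3.646, 1.050), k2=(-3.630, 1.019), k3=(-3.630, 1.019), k4=(-3.613, 0.988); state += dt/6·(k1+2k2+2k3+k4)
t=0.010: state=(2.384, 3.420)
t=0.020: state=(2.348, 3.430)
t=0.030: state=(2.312, 3.439)
continuing one RK4 step at a time; state shown every 25 steps (Δt=0.25):
t=0.250: state=(1.635, 3.489)
t=0.500: state=(1.124, 3.282)
t=0.750: state=(0.823, 2.930)
t=1.000: state=(0.655, 2.540)
t=1.250: state=(0.568, 2.166)
t=1.500: state=(0.532, 1.832)
t=1.750: state=(0.533, 1.547)
t=2.000: state=(0.566, 1.309)
t=2.250: state=(0.631, 1.115)
t=2.500: state=(0.730, 0.959)
t=2.750: state=(0.870, 0.839)
t=3.000: state=(1.062, 0.749)
t=3.250: state=(1.318, 0.689)
t=3.500: state=(1.653, 0.658)
t=3.750: state=(2.078, 0.660)
t=4.000: state=(2.601, 0.705)
t=4.250: state=(3.202, 0.810)
t=4.500: state=(3.817, 1.009)
t=4.750: state=(4.291, 1.352)
t=5.000: state=(4.382, 1.884)
t=5.250: state=(3.908, 2.563)
t=5.500: state=(3.008, 3.178)
t=5.750: state=(2.086, 3.483)
t=6.000: state=(1.408, 3.435)
t=6.250: state=(0.988, 3.156)
t=6.500: state=(0.746, 2.780)
t=6.730: state=(0.622, 2.422)
largest grid value and its neighbours: y(0.170)=3.50152, y(0.180)=3.50175, y(0.190)=3.50145
parabola through these three points peaks at t≈0.179 with y≈3.50175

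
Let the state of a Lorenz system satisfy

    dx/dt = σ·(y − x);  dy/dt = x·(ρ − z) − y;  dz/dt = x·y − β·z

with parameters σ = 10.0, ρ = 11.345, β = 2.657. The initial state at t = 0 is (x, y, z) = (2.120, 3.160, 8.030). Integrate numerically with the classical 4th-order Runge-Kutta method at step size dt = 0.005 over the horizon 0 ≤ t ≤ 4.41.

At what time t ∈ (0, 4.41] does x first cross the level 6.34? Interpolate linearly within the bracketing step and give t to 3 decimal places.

t=0.000: state=(2.120, 3.160, 8.030)
step 1 (dt=0.005): k1=(10.400, 3.868, -14.637), k2=(10.237, 4.023, -14.436), k3=(10.245, 4.020, -14.438), k4=(10.089, 4.174, -14.239); state += dt/6·(k1+2k2+2k3+k4)
t=0.005: state=(2.171, 3.180, 7.958)
t=0.010: state=(2.221, 3.202, 7.888)
t=0.015: state=(2.269, 3.225, 7.819)
continuing one RK4 step at a time; state shown every 40 steps (Δt=0.2):
t=0.200: state=(3.927, 4.982, 6.674)
t=0.395: state=(6.296, 7.425, 9.122)
next step: t=0.400: state=(6.352, 7.457, 9.236) — x has crossed 6.34
linear interpolation between t=0.395 (6.29585) and t=0.400 (6.35172) → t≈0.399

t = 0.399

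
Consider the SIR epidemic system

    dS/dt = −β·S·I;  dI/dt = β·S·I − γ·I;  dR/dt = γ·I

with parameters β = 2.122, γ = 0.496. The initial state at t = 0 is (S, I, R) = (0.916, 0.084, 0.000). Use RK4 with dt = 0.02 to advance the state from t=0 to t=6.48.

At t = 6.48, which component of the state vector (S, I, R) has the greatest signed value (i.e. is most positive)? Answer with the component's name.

largest component: R

t=0.000: state=(0.916, 0.084, 0.000)
step 1 (dt=0.02): k1=(-0.163, 0.122, 0.042), k2=(-0.165, 0.123, 0.042), k3=(-0.165, 0.123, 0.042), k4=(-0.167, 0.125, 0.043); state += dt/6·(k1+2k2+2k3+k4)
t=0.020: state=(0.913, 0.086, 0.001)
t=0.040: state=(0.909, 0.089, 0.002)
t=0.060: state=(0.906, 0.092, 0.003)
continuing one RK4 step at a time; state shown every 25 steps (Δt=0.5):
t=0.500: state=(0.806, 0.164, 0.030)
t=1.000: state=(0.639, 0.277, 0.084)
t=1.500: state=(0.448, 0.385, 0.167)
t=2.000: state=(0.288, 0.442, 0.271)
t=2.500: state=(0.179, 0.440, 0.381)
t=3.000: state=(0.115, 0.400, 0.486)
t=3.500: state=(0.077, 0.345, 0.578)
t=4.000: state=(0.055, 0.288, 0.656)
t=4.500: state=(0.042, 0.237, 0.721)
t=5.000: state=(0.033, 0.192, 0.774)
t=5.500: state=(0.028, 0.155, 0.817)
t=6.000: state=(0.024, 0.124, 0.852)
t=6.480: state=(0.021, 0.100, 0.878)
compare at T: S=0.021, I=0.100, R=0.878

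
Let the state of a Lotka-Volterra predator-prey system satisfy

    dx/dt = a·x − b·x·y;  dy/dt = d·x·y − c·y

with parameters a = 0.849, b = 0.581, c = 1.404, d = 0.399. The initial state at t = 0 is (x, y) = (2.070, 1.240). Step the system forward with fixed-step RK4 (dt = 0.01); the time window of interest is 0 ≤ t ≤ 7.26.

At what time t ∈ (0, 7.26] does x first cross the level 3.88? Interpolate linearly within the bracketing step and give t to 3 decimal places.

t = 1.799

t=0.000: state=(2.070, 1.240)
step 1 (dt=0.01): k1=(0.266, -0.717), k2=(0.271, -0.714), k3=(0.271, -0.714), k4=(0.275, -0.711); state += dt/6·(k1+2k2+2k3+k4)
t=0.010: state=(2.073, 1.233)
t=0.020: state=(2.076, 1.226)
t=0.030: state=(2.078, 1.219)
continuing one RK4 step at a time; state shown every 25 steps (Δt=0.25):
t=0.250: state=(2.164, 1.078)
t=0.500: state=(2.310, 0.948)
t=0.750: state=(2.508, 0.848)
t=1.000: state=(2.757, 0.776)
t=1.250: state=(3.057, 0.730)
t=1.500: state=(3.405, 0.709)
t=1.750: state=(3.798, 0.715)
t=1.790: state=(3.865, 0.718)
next step: t=1.800: state=(3.881, 0.719) — x has crossed 3.88
linear interpolation between t=1.790 (3.86473) and t=1.800 (3.88144) → t≈1.799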